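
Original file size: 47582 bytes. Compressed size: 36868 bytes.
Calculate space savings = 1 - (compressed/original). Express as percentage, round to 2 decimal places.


ratio = compressed/original = 36868/47582 = 0.774831
savings = 1 - ratio = 1 - 0.774831 = 0.225169
as a percentage: 0.225169 * 100 = 22.52%

Space savings = 1 - 36868/47582 = 22.52%


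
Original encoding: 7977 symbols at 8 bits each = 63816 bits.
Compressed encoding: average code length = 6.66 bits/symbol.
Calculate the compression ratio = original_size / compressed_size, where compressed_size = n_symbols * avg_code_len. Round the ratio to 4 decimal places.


original_size = n_symbols * orig_bits = 7977 * 8 = 63816 bits
compressed_size = n_symbols * avg_code_len = 7977 * 6.66 = 53126.82 bits
ratio = original_size / compressed_size = 63816 / 53126.82 = 1.2012

Compression ratio = 1.2012


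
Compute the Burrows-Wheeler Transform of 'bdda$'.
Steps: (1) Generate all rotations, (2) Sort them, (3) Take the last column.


Rotations (sorted):
  0: $bdda -> last char: a
  1: a$bdd -> last char: d
  2: bdda$ -> last char: $
  3: da$bd -> last char: d
  4: dda$b -> last char: b


BWT = ad$db


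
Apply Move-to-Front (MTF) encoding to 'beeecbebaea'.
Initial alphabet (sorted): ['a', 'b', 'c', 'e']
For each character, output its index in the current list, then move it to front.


MTF encoding:
'b': index 1 in ['a', 'b', 'c', 'e'] -> ['b', 'a', 'c', 'e']
'e': index 3 in ['b', 'a', 'c', 'e'] -> ['e', 'b', 'a', 'c']
'e': index 0 in ['e', 'b', 'a', 'c'] -> ['e', 'b', 'a', 'c']
'e': index 0 in ['e', 'b', 'a', 'c'] -> ['e', 'b', 'a', 'c']
'c': index 3 in ['e', 'b', 'a', 'c'] -> ['c', 'e', 'b', 'a']
'b': index 2 in ['c', 'e', 'b', 'a'] -> ['b', 'c', 'e', 'a']
'e': index 2 in ['b', 'c', 'e', 'a'] -> ['e', 'b', 'c', 'a']
'b': index 1 in ['e', 'b', 'c', 'a'] -> ['b', 'e', 'c', 'a']
'a': index 3 in ['b', 'e', 'c', 'a'] -> ['a', 'b', 'e', 'c']
'e': index 2 in ['a', 'b', 'e', 'c'] -> ['e', 'a', 'b', 'c']
'a': index 1 in ['e', 'a', 'b', 'c'] -> ['a', 'e', 'b', 'c']


Output: [1, 3, 0, 0, 3, 2, 2, 1, 3, 2, 1]


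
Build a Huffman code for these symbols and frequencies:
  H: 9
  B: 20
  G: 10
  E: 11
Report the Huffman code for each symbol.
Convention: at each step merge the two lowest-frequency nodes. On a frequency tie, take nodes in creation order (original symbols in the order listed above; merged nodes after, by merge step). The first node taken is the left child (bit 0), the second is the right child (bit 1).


Huffman tree construction:
Step 1: Merge H(9) + G(10) = 19
Step 2: Merge E(11) + (H+G)(19) = 30
Step 3: Merge B(20) + (E+(H+G))(30) = 50
Read each symbol's code off the tree from the root (left child = 0, right child = 1).

Codes:
  H: 110 (length 3)
  B: 0 (length 1)
  G: 111 (length 3)
  E: 10 (length 2)
Average code length: 99/50 = 1.9800 bits/symbol


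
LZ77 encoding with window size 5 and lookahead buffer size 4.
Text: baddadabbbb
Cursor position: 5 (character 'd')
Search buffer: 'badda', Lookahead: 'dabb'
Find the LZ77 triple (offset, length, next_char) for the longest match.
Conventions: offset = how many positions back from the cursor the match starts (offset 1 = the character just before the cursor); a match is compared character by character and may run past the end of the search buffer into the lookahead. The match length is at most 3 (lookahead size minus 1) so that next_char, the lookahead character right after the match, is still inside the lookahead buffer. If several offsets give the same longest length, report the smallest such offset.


Try each offset into the search buffer:
  offset=1 (pos 4, char 'a'): match length 0
  offset=2 (pos 3, char 'd'): match length 2
  offset=3 (pos 2, char 'd'): match length 1
  offset=4 (pos 1, char 'a'): match length 0
  offset=5 (pos 0, char 'b'): match length 0
Longest match has length 2 at offset 2.
next_char = character at position 5 + 2 = 7 -> 'b'

Best match: offset=2, length=2 (matching 'da' starting at position 3)
LZ77 triple: (2, 2, 'b')


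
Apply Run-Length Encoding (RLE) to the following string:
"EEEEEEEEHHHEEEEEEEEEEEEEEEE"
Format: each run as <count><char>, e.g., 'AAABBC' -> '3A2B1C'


Scanning runs left to right:
  i=0: run of 'E' x 8 -> '8E'
  i=8: run of 'H' x 3 -> '3H'
  i=11: run of 'E' x 16 -> '16E'

RLE = 8E3H16E


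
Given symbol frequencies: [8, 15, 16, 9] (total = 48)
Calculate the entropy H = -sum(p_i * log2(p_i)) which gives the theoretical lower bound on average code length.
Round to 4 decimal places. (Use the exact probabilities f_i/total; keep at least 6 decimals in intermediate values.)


Per-symbol terms -p_i * log2(p_i) with p_i = f_i/48:
  p = 8/48 = 0.166667: log2(p) = -2.584963, -p*log2(p) = 0.430827
  p = 15/48 = 0.312500: log2(p) = -1.678072, -p*log2(p) = 0.524397
  p = 16/48 = 0.333333: log2(p) = -1.584963, -p*log2(p) = 0.528321
  p = 9/48 = 0.187500: log2(p) = -2.415037, -p*log2(p) = 0.452820
H = 0.430827 + 0.524397 + 0.528321 + 0.452820 = 1.936365

H = 1.9364 bits/symbol


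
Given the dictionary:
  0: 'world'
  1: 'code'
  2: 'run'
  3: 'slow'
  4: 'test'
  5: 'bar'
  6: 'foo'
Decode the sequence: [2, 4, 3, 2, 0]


Look up each index in the dictionary:
  2 -> 'run'
  4 -> 'test'
  3 -> 'slow'
  2 -> 'run'
  0 -> 'world'

Decoded: "run test slow run world"


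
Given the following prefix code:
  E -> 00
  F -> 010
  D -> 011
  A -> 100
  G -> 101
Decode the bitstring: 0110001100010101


Decoding step by step:
Bits 011 -> D
Bits 00 -> E
Bits 011 -> D
Bits 00 -> E
Bits 010 -> F
Bits 101 -> G


Decoded message: DEDEFG


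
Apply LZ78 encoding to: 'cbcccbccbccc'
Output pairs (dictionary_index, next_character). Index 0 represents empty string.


LZ78 encoding steps:
Dictionary: {0: ''}
Step 1: w='' (idx 0), next='c' -> output (0, 'c'), add 'c' as idx 1
Step 2: w='' (idx 0), next='b' -> output (0, 'b'), add 'b' as idx 2
Step 3: w='c' (idx 1), next='c' -> output (1, 'c'), add 'cc' as idx 3
Step 4: w='c' (idx 1), next='b' -> output (1, 'b'), add 'cb' as idx 4
Step 5: w='cc' (idx 3), next='b' -> output (3, 'b'), add 'ccb' as idx 5
Step 6: w='cc' (idx 3), next='c' -> output (3, 'c'), add 'ccc' as idx 6


Encoded: [(0, 'c'), (0, 'b'), (1, 'c'), (1, 'b'), (3, 'b'), (3, 'c')]


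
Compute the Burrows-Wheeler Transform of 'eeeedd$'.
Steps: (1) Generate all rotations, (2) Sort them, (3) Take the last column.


Rotations (sorted):
  0: $eeeedd -> last char: d
  1: d$eeeed -> last char: d
  2: dd$eeee -> last char: e
  3: edd$eee -> last char: e
  4: eedd$ee -> last char: e
  5: eeedd$e -> last char: e
  6: eeeedd$ -> last char: $


BWT = ddeeee$


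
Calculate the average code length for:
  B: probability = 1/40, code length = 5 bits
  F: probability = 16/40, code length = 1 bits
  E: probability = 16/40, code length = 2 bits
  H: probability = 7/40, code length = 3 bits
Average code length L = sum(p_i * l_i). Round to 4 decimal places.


Weighted contributions p_i * l_i:
  B: (1/40) * 5 = 5/40
  F: (16/40) * 1 = 16/40
  E: (16/40) * 2 = 32/40
  H: (7/40) * 3 = 21/40
Sum = (5 + 16 + 32 + 21)/40 = 74/40

L = 74/40 = 1.8500 bits/symbol


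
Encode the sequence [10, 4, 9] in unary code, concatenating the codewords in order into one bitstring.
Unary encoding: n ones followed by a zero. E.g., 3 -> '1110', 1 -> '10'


Encode each number as n ones followed by a terminating 0:
  10 -> 11111111110 (11 bits)
  4 -> 11110 (5 bits)
  9 -> 1111111110 (10 bits)
Total length = 11 + 5 + 10 = 26 bits.

Unary([10, 4, 9]) = 11111111110111101111111110 (26 bits)


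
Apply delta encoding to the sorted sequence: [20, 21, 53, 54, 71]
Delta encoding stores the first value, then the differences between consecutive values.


First value: 20
Deltas:
  21 - 20 = 1
  53 - 21 = 32
  54 - 53 = 1
  71 - 54 = 17


Delta encoded: [20, 1, 32, 1, 17]


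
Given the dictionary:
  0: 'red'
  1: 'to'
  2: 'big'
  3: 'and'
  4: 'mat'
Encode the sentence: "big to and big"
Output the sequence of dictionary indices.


Look up each word in the dictionary:
  'big' -> 2
  'to' -> 1
  'and' -> 3
  'big' -> 2

Encoded: [2, 1, 3, 2]


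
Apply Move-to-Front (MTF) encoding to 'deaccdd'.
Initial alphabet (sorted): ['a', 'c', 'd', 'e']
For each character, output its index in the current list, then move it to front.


MTF encoding:
'd': index 2 in ['a', 'c', 'd', 'e'] -> ['d', 'a', 'c', 'e']
'e': index 3 in ['d', 'a', 'c', 'e'] -> ['e', 'd', 'a', 'c']
'a': index 2 in ['e', 'd', 'a', 'c'] -> ['a', 'e', 'd', 'c']
'c': index 3 in ['a', 'e', 'd', 'c'] -> ['c', 'a', 'e', 'd']
'c': index 0 in ['c', 'a', 'e', 'd'] -> ['c', 'a', 'e', 'd']
'd': index 3 in ['c', 'a', 'e', 'd'] -> ['d', 'c', 'a', 'e']
'd': index 0 in ['d', 'c', 'a', 'e'] -> ['d', 'c', 'a', 'e']


Output: [2, 3, 2, 3, 0, 3, 0]


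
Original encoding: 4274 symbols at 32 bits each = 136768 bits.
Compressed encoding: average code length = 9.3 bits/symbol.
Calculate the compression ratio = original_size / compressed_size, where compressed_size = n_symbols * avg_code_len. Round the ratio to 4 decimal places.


original_size = n_symbols * orig_bits = 4274 * 32 = 136768 bits
compressed_size = n_symbols * avg_code_len = 4274 * 9.3 = 39748.2 bits
ratio = original_size / compressed_size = 136768 / 39748.2 = 3.4409

Compression ratio = 3.4409


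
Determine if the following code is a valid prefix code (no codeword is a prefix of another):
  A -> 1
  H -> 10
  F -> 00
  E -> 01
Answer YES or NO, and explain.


Checking each pair (does one codeword prefix another?):
  A='1' vs H='10': prefix -- VIOLATION

NO -- this is NOT a valid prefix code. A (1) is a prefix of H (10).


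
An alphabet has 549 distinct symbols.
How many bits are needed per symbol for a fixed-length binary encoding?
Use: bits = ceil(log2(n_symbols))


log2(549) = 9.1007
Bracket: 2^9 = 512 < 549 <= 2^10 = 1024
So ceil(log2(549)) = 10

bits = ceil(log2(549)) = ceil(9.1007) = 10 bits


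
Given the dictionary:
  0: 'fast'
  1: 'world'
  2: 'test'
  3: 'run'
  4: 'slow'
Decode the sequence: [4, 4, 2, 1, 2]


Look up each index in the dictionary:
  4 -> 'slow'
  4 -> 'slow'
  2 -> 'test'
  1 -> 'world'
  2 -> 'test'

Decoded: "slow slow test world test"


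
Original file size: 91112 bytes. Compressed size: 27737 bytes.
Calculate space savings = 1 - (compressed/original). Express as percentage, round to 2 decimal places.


ratio = compressed/original = 27737/91112 = 0.304428
savings = 1 - ratio = 1 - 0.304428 = 0.695572
as a percentage: 0.695572 * 100 = 69.56%

Space savings = 1 - 27737/91112 = 69.56%


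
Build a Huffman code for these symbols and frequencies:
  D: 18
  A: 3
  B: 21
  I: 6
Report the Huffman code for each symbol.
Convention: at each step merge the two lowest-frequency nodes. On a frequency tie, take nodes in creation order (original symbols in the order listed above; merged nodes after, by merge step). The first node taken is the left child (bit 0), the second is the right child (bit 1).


Huffman tree construction:
Step 1: Merge A(3) + I(6) = 9
Step 2: Merge (A+I)(9) + D(18) = 27
Step 3: Merge B(21) + ((A+I)+D)(27) = 48
Read each symbol's code off the tree from the root (left child = 0, right child = 1).

Codes:
  D: 11 (length 2)
  A: 100 (length 3)
  B: 0 (length 1)
  I: 101 (length 3)
Average code length: 84/48 = 1.7500 bits/symbol


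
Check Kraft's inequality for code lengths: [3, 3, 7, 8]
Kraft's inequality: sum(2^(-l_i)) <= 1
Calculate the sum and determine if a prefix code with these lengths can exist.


Sum = 2^(-3) + 2^(-3) + 2^(-7) + 2^(-8)
    = 0.125 + 0.125 + 0.0078125 + 0.00390625
    = 67/256 = 0.26171875
Since 0.26171875 <= 1, Kraft's inequality IS satisfied.
A prefix code with these lengths CAN exist.

Kraft sum = 0.26171875. Satisfied.


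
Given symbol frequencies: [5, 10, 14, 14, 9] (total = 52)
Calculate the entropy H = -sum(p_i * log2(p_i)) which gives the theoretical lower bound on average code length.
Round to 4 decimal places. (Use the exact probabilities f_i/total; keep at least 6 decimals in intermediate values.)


Per-symbol terms -p_i * log2(p_i) with p_i = f_i/52:
  p = 5/52 = 0.096154: log2(p) = -3.378512, -p*log2(p) = 0.324857
  p = 10/52 = 0.192308: log2(p) = -2.378512, -p*log2(p) = 0.457406
  p = 14/52 = 0.269231: log2(p) = -1.893085, -p*log2(p) = 0.509677
  p = 14/52 = 0.269231: log2(p) = -1.893085, -p*log2(p) = 0.509677
  p = 9/52 = 0.173077: log2(p) = -2.530515, -p*log2(p) = 0.437974
H = 0.324857 + 0.457406 + 0.509677 + 0.509677 + 0.437974 = 2.239591

H = 2.2396 bits/symbol


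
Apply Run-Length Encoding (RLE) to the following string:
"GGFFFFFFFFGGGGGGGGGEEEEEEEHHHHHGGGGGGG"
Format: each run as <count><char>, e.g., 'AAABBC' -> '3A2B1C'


Scanning runs left to right:
  i=0: run of 'G' x 2 -> '2G'
  i=2: run of 'F' x 8 -> '8F'
  i=10: run of 'G' x 9 -> '9G'
  i=19: run of 'E' x 7 -> '7E'
  i=26: run of 'H' x 5 -> '5H'
  i=31: run of 'G' x 7 -> '7G'

RLE = 2G8F9G7E5H7G


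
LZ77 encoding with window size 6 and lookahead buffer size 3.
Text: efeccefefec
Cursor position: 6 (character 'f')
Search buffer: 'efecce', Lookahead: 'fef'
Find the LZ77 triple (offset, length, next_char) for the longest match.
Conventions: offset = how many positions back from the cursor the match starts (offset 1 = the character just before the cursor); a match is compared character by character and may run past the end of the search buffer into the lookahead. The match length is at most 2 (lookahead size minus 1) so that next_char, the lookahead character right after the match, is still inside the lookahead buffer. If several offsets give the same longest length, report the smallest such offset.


Try each offset into the search buffer:
  offset=1 (pos 5, char 'e'): match length 0
  offset=2 (pos 4, char 'c'): match length 0
  offset=3 (pos 3, char 'c'): match length 0
  offset=4 (pos 2, char 'e'): match length 0
  offset=5 (pos 1, char 'f'): match length 2
  offset=6 (pos 0, char 'e'): match length 0
Longest match has length 2 at offset 5.
next_char = character at position 6 + 2 = 8 -> 'f'

Best match: offset=5, length=2 (matching 'fe' starting at position 1)
LZ77 triple: (5, 2, 'f')


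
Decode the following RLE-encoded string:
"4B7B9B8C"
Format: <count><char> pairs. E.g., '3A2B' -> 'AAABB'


Expanding each <count><char> pair:
  4B -> 'BBBB'
  7B -> 'BBBBBBB'
  9B -> 'BBBBBBBBB'
  8C -> 'CCCCCCCC'

Decoded = BBBBBBBBBBBBBBBBBBBBCCCCCCCC


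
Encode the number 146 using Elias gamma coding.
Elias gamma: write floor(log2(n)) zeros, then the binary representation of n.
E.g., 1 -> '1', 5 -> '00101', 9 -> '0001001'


num_bits = floor(log2(146)) + 1 = 8
leading_zeros = num_bits - 1 = 7
binary(146) = 10010010

Elias gamma(146) = '0000000' + '10010010' = 000000010010010 (15 bits)


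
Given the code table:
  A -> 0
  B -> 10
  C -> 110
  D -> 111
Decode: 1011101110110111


Decoding:
10 -> B
111 -> D
0 -> A
111 -> D
0 -> A
110 -> C
111 -> D


Result: BDADACD


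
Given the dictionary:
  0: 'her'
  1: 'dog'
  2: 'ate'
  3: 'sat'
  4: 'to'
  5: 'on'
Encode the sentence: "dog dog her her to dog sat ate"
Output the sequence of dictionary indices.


Look up each word in the dictionary:
  'dog' -> 1
  'dog' -> 1
  'her' -> 0
  'her' -> 0
  'to' -> 4
  'dog' -> 1
  'sat' -> 3
  'ate' -> 2

Encoded: [1, 1, 0, 0, 4, 1, 3, 2]


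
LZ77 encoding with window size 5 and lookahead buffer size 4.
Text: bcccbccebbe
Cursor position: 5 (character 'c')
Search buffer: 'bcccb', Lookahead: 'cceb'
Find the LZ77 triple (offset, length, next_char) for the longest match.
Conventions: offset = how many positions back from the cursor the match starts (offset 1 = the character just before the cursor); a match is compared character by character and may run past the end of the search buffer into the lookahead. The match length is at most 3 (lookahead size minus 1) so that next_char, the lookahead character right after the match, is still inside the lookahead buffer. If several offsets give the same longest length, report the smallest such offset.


Try each offset into the search buffer:
  offset=1 (pos 4, char 'b'): match length 0
  offset=2 (pos 3, char 'c'): match length 1
  offset=3 (pos 2, char 'c'): match length 2
  offset=4 (pos 1, char 'c'): match length 2
  offset=5 (pos 0, char 'b'): match length 0
Longest match has length 2, found at offsets 3, 4; take the smallest, offset 3.
next_char = character at position 5 + 2 = 7 -> 'e'

Best match: offset=3, length=2 (matching 'cc' starting at position 2)
LZ77 triple: (3, 2, 'e')


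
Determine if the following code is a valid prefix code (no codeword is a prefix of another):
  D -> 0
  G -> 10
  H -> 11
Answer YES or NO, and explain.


Checking each pair (does one codeword prefix another?):
  D='0' vs G='10': no prefix
  D='0' vs H='11': no prefix
  G='10' vs D='0': no prefix
  G='10' vs H='11': no prefix
  H='11' vs D='0': no prefix
  H='11' vs G='10': no prefix
No violation found over all pairs.

YES -- this is a valid prefix code. No codeword is a prefix of any other codeword.


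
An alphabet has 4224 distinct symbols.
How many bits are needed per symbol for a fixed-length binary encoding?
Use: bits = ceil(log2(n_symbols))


log2(4224) = 12.0444
Bracket: 2^12 = 4096 < 4224 <= 2^13 = 8192
So ceil(log2(4224)) = 13

bits = ceil(log2(4224)) = ceil(12.0444) = 13 bits


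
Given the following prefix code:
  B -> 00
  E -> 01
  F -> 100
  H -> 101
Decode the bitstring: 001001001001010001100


Decoding step by step:
Bits 00 -> B
Bits 100 -> F
Bits 100 -> F
Bits 100 -> F
Bits 101 -> H
Bits 00 -> B
Bits 01 -> E
Bits 100 -> F


Decoded message: BFFFHBEF


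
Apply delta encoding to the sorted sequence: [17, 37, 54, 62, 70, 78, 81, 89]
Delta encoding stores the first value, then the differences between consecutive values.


First value: 17
Deltas:
  37 - 17 = 20
  54 - 37 = 17
  62 - 54 = 8
  70 - 62 = 8
  78 - 70 = 8
  81 - 78 = 3
  89 - 81 = 8


Delta encoded: [17, 20, 17, 8, 8, 8, 3, 8]


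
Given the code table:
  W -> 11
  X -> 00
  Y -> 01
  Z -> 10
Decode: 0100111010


Decoding:
01 -> Y
00 -> X
11 -> W
10 -> Z
10 -> Z


Result: YXWZZ


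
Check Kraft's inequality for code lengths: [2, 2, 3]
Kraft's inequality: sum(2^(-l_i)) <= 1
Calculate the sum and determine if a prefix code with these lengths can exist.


Sum = 2^(-2) + 2^(-2) + 2^(-3)
    = 0.25 + 0.25 + 0.125
    = 5/8 = 0.625
Since 0.625 <= 1, Kraft's inequality IS satisfied.
A prefix code with these lengths CAN exist.

Kraft sum = 0.625. Satisfied.


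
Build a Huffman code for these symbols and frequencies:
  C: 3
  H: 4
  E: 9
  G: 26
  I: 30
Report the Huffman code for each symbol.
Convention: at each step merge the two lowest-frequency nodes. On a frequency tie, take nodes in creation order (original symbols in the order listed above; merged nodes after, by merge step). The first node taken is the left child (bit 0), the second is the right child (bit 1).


Huffman tree construction:
Step 1: Merge C(3) + H(4) = 7
Step 2: Merge (C+H)(7) + E(9) = 16
Step 3: Merge ((C+H)+E)(16) + G(26) = 42
Step 4: Merge I(30) + (((C+H)+E)+G)(42) = 72
Read each symbol's code off the tree from the root (left child = 0, right child = 1).

Codes:
  C: 1000 (length 4)
  H: 1001 (length 4)
  E: 101 (length 3)
  G: 11 (length 2)
  I: 0 (length 1)
Average code length: 137/72 = 1.9028 bits/symbol


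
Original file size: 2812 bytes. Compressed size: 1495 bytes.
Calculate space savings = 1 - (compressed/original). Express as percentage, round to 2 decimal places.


ratio = compressed/original = 1495/2812 = 0.53165
savings = 1 - ratio = 1 - 0.53165 = 0.46835
as a percentage: 0.46835 * 100 = 46.83%

Space savings = 1 - 1495/2812 = 46.83%


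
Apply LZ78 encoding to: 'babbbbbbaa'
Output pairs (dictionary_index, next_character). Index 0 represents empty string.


LZ78 encoding steps:
Dictionary: {0: ''}
Step 1: w='' (idx 0), next='b' -> output (0, 'b'), add 'b' as idx 1
Step 2: w='' (idx 0), next='a' -> output (0, 'a'), add 'a' as idx 2
Step 3: w='b' (idx 1), next='b' -> output (1, 'b'), add 'bb' as idx 3
Step 4: w='bb' (idx 3), next='b' -> output (3, 'b'), add 'bbb' as idx 4
Step 5: w='b' (idx 1), next='a' -> output (1, 'a'), add 'ba' as idx 5
Step 6: w='a' (idx 2), end of input -> output (2, '')


Encoded: [(0, 'b'), (0, 'a'), (1, 'b'), (3, 'b'), (1, 'a'), (2, '')]


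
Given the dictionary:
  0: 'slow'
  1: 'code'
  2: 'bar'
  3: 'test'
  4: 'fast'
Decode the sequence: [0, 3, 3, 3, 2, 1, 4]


Look up each index in the dictionary:
  0 -> 'slow'
  3 -> 'test'
  3 -> 'test'
  3 -> 'test'
  2 -> 'bar'
  1 -> 'code'
  4 -> 'fast'

Decoded: "slow test test test bar code fast"


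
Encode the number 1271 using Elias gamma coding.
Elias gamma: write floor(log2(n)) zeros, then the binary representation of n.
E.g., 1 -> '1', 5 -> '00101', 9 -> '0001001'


num_bits = floor(log2(1271)) + 1 = 11
leading_zeros = num_bits - 1 = 10
binary(1271) = 10011110111

Elias gamma(1271) = '0000000000' + '10011110111' = 000000000010011110111 (21 bits)


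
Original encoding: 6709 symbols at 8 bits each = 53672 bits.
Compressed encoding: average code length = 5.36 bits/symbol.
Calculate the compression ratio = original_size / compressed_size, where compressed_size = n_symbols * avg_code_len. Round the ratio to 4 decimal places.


original_size = n_symbols * orig_bits = 6709 * 8 = 53672 bits
compressed_size = n_symbols * avg_code_len = 6709 * 5.36 = 35960.24 bits
ratio = original_size / compressed_size = 53672 / 35960.24 = 1.4925

Compression ratio = 1.4925


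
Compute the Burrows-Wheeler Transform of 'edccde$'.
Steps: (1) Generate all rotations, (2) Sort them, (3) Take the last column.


Rotations (sorted):
  0: $edccde -> last char: e
  1: ccde$ed -> last char: d
  2: cde$edc -> last char: c
  3: dccde$e -> last char: e
  4: de$edcc -> last char: c
  5: e$edccd -> last char: d
  6: edccde$ -> last char: $


BWT = edcecd$


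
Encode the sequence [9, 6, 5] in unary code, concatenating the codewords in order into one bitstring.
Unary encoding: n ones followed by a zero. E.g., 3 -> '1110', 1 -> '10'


Encode each number as n ones followed by a terminating 0:
  9 -> 1111111110 (10 bits)
  6 -> 1111110 (7 bits)
  5 -> 111110 (6 bits)
Total length = 10 + 7 + 6 = 23 bits.

Unary([9, 6, 5]) = 11111111101111110111110 (23 bits)


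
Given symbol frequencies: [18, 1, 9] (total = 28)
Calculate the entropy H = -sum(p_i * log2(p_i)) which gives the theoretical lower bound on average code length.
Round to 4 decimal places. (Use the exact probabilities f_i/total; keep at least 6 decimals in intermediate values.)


Per-symbol terms -p_i * log2(p_i) with p_i = f_i/28:
  p = 18/28 = 0.642857: log2(p) = -0.637430, -p*log2(p) = 0.409776
  p = 1/28 = 0.035714: log2(p) = -4.807355, -p*log2(p) = 0.171691
  p = 9/28 = 0.321429: log2(p) = -1.637430, -p*log2(p) = 0.526317
H = 0.409776 + 0.171691 + 0.526317 = 1.107784

H = 1.1078 bits/symbol


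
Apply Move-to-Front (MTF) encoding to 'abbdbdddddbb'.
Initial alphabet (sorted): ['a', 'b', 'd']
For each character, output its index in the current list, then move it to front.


MTF encoding:
'a': index 0 in ['a', 'b', 'd'] -> ['a', 'b', 'd']
'b': index 1 in ['a', 'b', 'd'] -> ['b', 'a', 'd']
'b': index 0 in ['b', 'a', 'd'] -> ['b', 'a', 'd']
'd': index 2 in ['b', 'a', 'd'] -> ['d', 'b', 'a']
'b': index 1 in ['d', 'b', 'a'] -> ['b', 'd', 'a']
'd': index 1 in ['b', 'd', 'a'] -> ['d', 'b', 'a']
'd': index 0 in ['d', 'b', 'a'] -> ['d', 'b', 'a']
'd': index 0 in ['d', 'b', 'a'] -> ['d', 'b', 'a']
'd': index 0 in ['d', 'b', 'a'] -> ['d', 'b', 'a']
'd': index 0 in ['d', 'b', 'a'] -> ['d', 'b', 'a']
'b': index 1 in ['d', 'b', 'a'] -> ['b', 'd', 'a']
'b': index 0 in ['b', 'd', 'a'] -> ['b', 'd', 'a']


Output: [0, 1, 0, 2, 1, 1, 0, 0, 0, 0, 1, 0]


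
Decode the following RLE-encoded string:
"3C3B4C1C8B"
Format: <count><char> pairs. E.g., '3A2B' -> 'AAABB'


Expanding each <count><char> pair:
  3C -> 'CCC'
  3B -> 'BBB'
  4C -> 'CCCC'
  1C -> 'C'
  8B -> 'BBBBBBBB'

Decoded = CCCBBBCCCCCBBBBBBBB


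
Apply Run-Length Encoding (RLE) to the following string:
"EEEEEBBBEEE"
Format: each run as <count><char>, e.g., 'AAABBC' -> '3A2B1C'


Scanning runs left to right:
  i=0: run of 'E' x 5 -> '5E'
  i=5: run of 'B' x 3 -> '3B'
  i=8: run of 'E' x 3 -> '3E'

RLE = 5E3B3E


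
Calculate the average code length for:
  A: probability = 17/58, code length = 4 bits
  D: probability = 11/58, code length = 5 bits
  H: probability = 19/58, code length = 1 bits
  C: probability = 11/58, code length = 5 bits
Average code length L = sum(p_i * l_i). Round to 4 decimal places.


Weighted contributions p_i * l_i:
  A: (17/58) * 4 = 68/58
  D: (11/58) * 5 = 55/58
  H: (19/58) * 1 = 19/58
  C: (11/58) * 5 = 55/58
Sum = (68 + 55 + 19 + 55)/58 = 197/58

L = 197/58 = 3.3966 bits/symbol


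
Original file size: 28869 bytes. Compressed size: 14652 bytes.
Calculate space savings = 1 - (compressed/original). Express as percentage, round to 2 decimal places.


ratio = compressed/original = 14652/28869 = 0.507534
savings = 1 - ratio = 1 - 0.507534 = 0.492466
as a percentage: 0.492466 * 100 = 49.25%

Space savings = 1 - 14652/28869 = 49.25%


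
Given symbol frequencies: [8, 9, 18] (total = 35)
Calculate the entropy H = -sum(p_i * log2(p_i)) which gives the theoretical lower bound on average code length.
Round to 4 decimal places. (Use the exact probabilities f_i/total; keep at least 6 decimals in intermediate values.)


Per-symbol terms -p_i * log2(p_i) with p_i = f_i/35:
  p = 8/35 = 0.228571: log2(p) = -2.129283, -p*log2(p) = 0.486693
  p = 9/35 = 0.257143: log2(p) = -1.959358, -p*log2(p) = 0.503835
  p = 18/35 = 0.514286: log2(p) = -0.959358, -p*log2(p) = 0.493384
H = 0.486693 + 0.503835 + 0.493384 = 1.483912

H = 1.4839 bits/symbol


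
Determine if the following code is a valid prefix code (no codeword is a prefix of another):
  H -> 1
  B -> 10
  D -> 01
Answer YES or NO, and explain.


Checking each pair (does one codeword prefix another?):
  H='1' vs B='10': prefix -- VIOLATION

NO -- this is NOT a valid prefix code. H (1) is a prefix of B (10).


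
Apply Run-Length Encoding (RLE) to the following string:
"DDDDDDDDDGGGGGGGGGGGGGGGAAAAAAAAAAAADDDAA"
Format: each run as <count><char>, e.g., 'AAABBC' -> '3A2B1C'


Scanning runs left to right:
  i=0: run of 'D' x 9 -> '9D'
  i=9: run of 'G' x 15 -> '15G'
  i=24: run of 'A' x 12 -> '12A'
  i=36: run of 'D' x 3 -> '3D'
  i=39: run of 'A' x 2 -> '2A'

RLE = 9D15G12A3D2A


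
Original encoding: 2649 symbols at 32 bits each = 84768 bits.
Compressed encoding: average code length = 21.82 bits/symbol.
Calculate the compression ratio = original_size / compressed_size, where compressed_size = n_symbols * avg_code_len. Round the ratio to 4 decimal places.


original_size = n_symbols * orig_bits = 2649 * 32 = 84768 bits
compressed_size = n_symbols * avg_code_len = 2649 * 21.82 = 57801.18 bits
ratio = original_size / compressed_size = 84768 / 57801.18 = 1.4665

Compression ratio = 1.4665


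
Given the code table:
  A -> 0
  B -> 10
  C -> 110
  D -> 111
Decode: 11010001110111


Decoding:
110 -> C
10 -> B
0 -> A
0 -> A
111 -> D
0 -> A
111 -> D


Result: CBAADAD


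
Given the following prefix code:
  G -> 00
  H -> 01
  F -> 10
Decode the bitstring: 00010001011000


Decoding step by step:
Bits 00 -> G
Bits 01 -> H
Bits 00 -> G
Bits 01 -> H
Bits 01 -> H
Bits 10 -> F
Bits 00 -> G


Decoded message: GHGHHFG


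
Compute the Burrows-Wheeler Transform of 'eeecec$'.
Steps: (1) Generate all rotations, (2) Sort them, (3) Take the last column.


Rotations (sorted):
  0: $eeecec -> last char: c
  1: c$eeece -> last char: e
  2: cec$eee -> last char: e
  3: ec$eeec -> last char: c
  4: ecec$ee -> last char: e
  5: eecec$e -> last char: e
  6: eeecec$ -> last char: $


BWT = ceecee$


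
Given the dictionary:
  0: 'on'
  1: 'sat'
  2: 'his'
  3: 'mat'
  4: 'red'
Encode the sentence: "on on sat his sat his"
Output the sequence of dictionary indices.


Look up each word in the dictionary:
  'on' -> 0
  'on' -> 0
  'sat' -> 1
  'his' -> 2
  'sat' -> 1
  'his' -> 2

Encoded: [0, 0, 1, 2, 1, 2]


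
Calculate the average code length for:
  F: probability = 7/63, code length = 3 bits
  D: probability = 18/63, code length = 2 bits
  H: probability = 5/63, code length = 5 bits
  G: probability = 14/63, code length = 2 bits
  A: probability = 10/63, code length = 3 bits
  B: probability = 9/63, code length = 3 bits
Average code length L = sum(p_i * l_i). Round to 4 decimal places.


Weighted contributions p_i * l_i:
  F: (7/63) * 3 = 21/63
  D: (18/63) * 2 = 36/63
  H: (5/63) * 5 = 25/63
  G: (14/63) * 2 = 28/63
  A: (10/63) * 3 = 30/63
  B: (9/63) * 3 = 27/63
Sum = (21 + 36 + 25 + 28 + 30 + 27)/63 = 167/63

L = 167/63 = 2.6508 bits/symbol


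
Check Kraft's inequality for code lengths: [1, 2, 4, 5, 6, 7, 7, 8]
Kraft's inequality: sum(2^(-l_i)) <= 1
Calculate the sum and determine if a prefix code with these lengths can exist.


Sum = 2^(-1) + 2^(-2) + 2^(-4) + 2^(-5) + 2^(-6) + 2^(-7) + 2^(-7) + 2^(-8)
    = 0.5 + 0.25 + 0.0625 + 0.03125 + 0.015625 + 0.0078125 + 0.0078125 + 0.00390625
    = 225/256 = 0.87890625
Since 0.87890625 <= 1, Kraft's inequality IS satisfied.
A prefix code with these lengths CAN exist.

Kraft sum = 0.87890625. Satisfied.


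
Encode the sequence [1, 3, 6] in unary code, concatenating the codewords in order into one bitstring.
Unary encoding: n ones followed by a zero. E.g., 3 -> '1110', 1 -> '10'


Encode each number as n ones followed by a terminating 0:
  1 -> 10 (2 bits)
  3 -> 1110 (4 bits)
  6 -> 1111110 (7 bits)
Total length = 2 + 4 + 7 = 13 bits.

Unary([1, 3, 6]) = 1011101111110 (13 bits)


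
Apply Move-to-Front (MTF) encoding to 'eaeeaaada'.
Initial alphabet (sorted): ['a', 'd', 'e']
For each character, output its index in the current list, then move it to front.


MTF encoding:
'e': index 2 in ['a', 'd', 'e'] -> ['e', 'a', 'd']
'a': index 1 in ['e', 'a', 'd'] -> ['a', 'e', 'd']
'e': index 1 in ['a', 'e', 'd'] -> ['e', 'a', 'd']
'e': index 0 in ['e', 'a', 'd'] -> ['e', 'a', 'd']
'a': index 1 in ['e', 'a', 'd'] -> ['a', 'e', 'd']
'a': index 0 in ['a', 'e', 'd'] -> ['a', 'e', 'd']
'a': index 0 in ['a', 'e', 'd'] -> ['a', 'e', 'd']
'd': index 2 in ['a', 'e', 'd'] -> ['d', 'a', 'e']
'a': index 1 in ['d', 'a', 'e'] -> ['a', 'd', 'e']


Output: [2, 1, 1, 0, 1, 0, 0, 2, 1]


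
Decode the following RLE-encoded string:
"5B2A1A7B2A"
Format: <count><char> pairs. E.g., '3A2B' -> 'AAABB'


Expanding each <count><char> pair:
  5B -> 'BBBBB'
  2A -> 'AA'
  1A -> 'A'
  7B -> 'BBBBBBB'
  2A -> 'AA'

Decoded = BBBBBAAABBBBBBBAA


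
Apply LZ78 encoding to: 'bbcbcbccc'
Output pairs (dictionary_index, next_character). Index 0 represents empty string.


LZ78 encoding steps:
Dictionary: {0: ''}
Step 1: w='' (idx 0), next='b' -> output (0, 'b'), add 'b' as idx 1
Step 2: w='b' (idx 1), next='c' -> output (1, 'c'), add 'bc' as idx 2
Step 3: w='bc' (idx 2), next='b' -> output (2, 'b'), add 'bcb' as idx 3
Step 4: w='' (idx 0), next='c' -> output (0, 'c'), add 'c' as idx 4
Step 5: w='c' (idx 4), next='c' -> output (4, 'c'), add 'cc' as idx 5


Encoded: [(0, 'b'), (1, 'c'), (2, 'b'), (0, 'c'), (4, 'c')]


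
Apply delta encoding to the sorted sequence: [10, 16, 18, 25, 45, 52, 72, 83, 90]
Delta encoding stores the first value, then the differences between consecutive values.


First value: 10
Deltas:
  16 - 10 = 6
  18 - 16 = 2
  25 - 18 = 7
  45 - 25 = 20
  52 - 45 = 7
  72 - 52 = 20
  83 - 72 = 11
  90 - 83 = 7


Delta encoded: [10, 6, 2, 7, 20, 7, 20, 11, 7]


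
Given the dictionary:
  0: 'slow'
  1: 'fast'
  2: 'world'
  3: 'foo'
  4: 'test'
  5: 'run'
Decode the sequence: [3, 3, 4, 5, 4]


Look up each index in the dictionary:
  3 -> 'foo'
  3 -> 'foo'
  4 -> 'test'
  5 -> 'run'
  4 -> 'test'

Decoded: "foo foo test run test"


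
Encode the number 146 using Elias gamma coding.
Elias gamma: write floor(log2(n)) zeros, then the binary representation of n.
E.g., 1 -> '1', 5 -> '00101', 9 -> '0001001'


num_bits = floor(log2(146)) + 1 = 8
leading_zeros = num_bits - 1 = 7
binary(146) = 10010010

Elias gamma(146) = '0000000' + '10010010' = 000000010010010 (15 bits)


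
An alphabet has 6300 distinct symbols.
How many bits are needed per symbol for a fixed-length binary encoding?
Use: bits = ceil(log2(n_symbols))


log2(6300) = 12.6211
Bracket: 2^12 = 4096 < 6300 <= 2^13 = 8192
So ceil(log2(6300)) = 13

bits = ceil(log2(6300)) = ceil(12.6211) = 13 bits


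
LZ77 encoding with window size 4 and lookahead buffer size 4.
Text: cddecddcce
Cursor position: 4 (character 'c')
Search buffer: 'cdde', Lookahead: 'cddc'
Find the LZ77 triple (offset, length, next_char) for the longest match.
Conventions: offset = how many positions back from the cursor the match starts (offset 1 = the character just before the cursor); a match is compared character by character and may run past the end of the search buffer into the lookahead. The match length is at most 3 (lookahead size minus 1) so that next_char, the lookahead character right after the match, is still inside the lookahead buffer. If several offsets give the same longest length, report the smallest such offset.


Try each offset into the search buffer:
  offset=1 (pos 3, char 'e'): match length 0
  offset=2 (pos 2, char 'd'): match length 0
  offset=3 (pos 1, char 'd'): match length 0
  offset=4 (pos 0, char 'c'): match length 3
Longest match has length 3 at offset 4.
next_char = character at position 4 + 3 = 7 -> 'c'

Best match: offset=4, length=3 (matching 'cdd' starting at position 0)
LZ77 triple: (4, 3, 'c')


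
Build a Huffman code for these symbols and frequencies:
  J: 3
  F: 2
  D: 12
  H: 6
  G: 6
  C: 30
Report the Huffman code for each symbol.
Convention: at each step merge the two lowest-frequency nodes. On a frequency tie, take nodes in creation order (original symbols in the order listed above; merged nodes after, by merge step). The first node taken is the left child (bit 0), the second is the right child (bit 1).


Huffman tree construction:
Step 1: Merge F(2) + J(3) = 5
Step 2: Merge (F+J)(5) + H(6) = 11
Step 3: Merge G(6) + ((F+J)+H)(11) = 17
Step 4: Merge D(12) + (G+((F+J)+H))(17) = 29
Step 5: Merge (D+(G+((F+J)+H)))(29) + C(30) = 59
Read each symbol's code off the tree from the root (left child = 0, right child = 1).

Codes:
  J: 01101 (length 5)
  F: 01100 (length 5)
  D: 00 (length 2)
  H: 0111 (length 4)
  G: 010 (length 3)
  C: 1 (length 1)
Average code length: 121/59 = 2.0508 bits/symbol


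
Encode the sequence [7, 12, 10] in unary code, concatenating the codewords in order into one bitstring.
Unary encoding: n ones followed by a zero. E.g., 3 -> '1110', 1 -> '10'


Encode each number as n ones followed by a terminating 0:
  7 -> 11111110 (8 bits)
  12 -> 1111111111110 (13 bits)
  10 -> 11111111110 (11 bits)
Total length = 8 + 13 + 11 = 32 bits.

Unary([7, 12, 10]) = 11111110111111111111011111111110 (32 bits)


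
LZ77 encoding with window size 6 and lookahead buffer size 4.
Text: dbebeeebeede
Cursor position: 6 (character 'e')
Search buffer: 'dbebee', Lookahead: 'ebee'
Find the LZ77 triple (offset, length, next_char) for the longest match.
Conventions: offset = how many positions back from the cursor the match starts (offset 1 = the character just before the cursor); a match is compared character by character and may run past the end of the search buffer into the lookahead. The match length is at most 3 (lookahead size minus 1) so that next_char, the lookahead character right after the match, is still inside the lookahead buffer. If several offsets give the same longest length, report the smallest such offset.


Try each offset into the search buffer:
  offset=1 (pos 5, char 'e'): match length 1
  offset=2 (pos 4, char 'e'): match length 1
  offset=3 (pos 3, char 'b'): match length 0
  offset=4 (pos 2, char 'e'): match length 3
  offset=5 (pos 1, char 'b'): match length 0
  offset=6 (pos 0, char 'd'): match length 0
Longest match has length 3 at offset 4.
next_char = character at position 6 + 3 = 9 -> 'e'

Best match: offset=4, length=3 (matching 'ebe' starting at position 2)
LZ77 triple: (4, 3, 'e')


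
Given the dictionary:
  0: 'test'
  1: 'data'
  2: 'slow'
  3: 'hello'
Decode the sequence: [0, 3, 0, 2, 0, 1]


Look up each index in the dictionary:
  0 -> 'test'
  3 -> 'hello'
  0 -> 'test'
  2 -> 'slow'
  0 -> 'test'
  1 -> 'data'

Decoded: "test hello test slow test data"


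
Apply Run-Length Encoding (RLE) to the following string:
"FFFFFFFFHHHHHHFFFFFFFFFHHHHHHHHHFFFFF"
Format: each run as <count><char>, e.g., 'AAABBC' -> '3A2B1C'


Scanning runs left to right:
  i=0: run of 'F' x 8 -> '8F'
  i=8: run of 'H' x 6 -> '6H'
  i=14: run of 'F' x 9 -> '9F'
  i=23: run of 'H' x 9 -> '9H'
  i=32: run of 'F' x 5 -> '5F'

RLE = 8F6H9F9H5F


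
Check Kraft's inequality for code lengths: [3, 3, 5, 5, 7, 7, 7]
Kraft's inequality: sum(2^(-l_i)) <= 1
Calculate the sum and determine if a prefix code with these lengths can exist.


Sum = 2^(-3) + 2^(-3) + 2^(-5) + 2^(-5) + 2^(-7) + 2^(-7) + 2^(-7)
    = 0.125 + 0.125 + 0.03125 + 0.03125 + 0.0078125 + 0.0078125 + 0.0078125
    = 43/128 = 0.3359375
Since 0.3359375 <= 1, Kraft's inequality IS satisfied.
A prefix code with these lengths CAN exist.

Kraft sum = 0.3359375. Satisfied.


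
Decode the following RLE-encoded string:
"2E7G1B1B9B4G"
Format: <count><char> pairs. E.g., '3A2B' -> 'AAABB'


Expanding each <count><char> pair:
  2E -> 'EE'
  7G -> 'GGGGGGG'
  1B -> 'B'
  1B -> 'B'
  9B -> 'BBBBBBBBB'
  4G -> 'GGGG'

Decoded = EEGGGGGGGBBBBBBBBBBBGGGG


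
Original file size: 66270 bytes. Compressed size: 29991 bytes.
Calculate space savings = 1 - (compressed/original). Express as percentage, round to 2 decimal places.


ratio = compressed/original = 29991/66270 = 0.452558
savings = 1 - ratio = 1 - 0.452558 = 0.547442
as a percentage: 0.547442 * 100 = 54.74%

Space savings = 1 - 29991/66270 = 54.74%


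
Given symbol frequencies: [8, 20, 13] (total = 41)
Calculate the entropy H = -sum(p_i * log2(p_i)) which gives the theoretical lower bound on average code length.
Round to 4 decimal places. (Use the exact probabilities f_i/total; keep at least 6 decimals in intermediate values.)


Per-symbol terms -p_i * log2(p_i) with p_i = f_i/41:
  p = 8/41 = 0.195122: log2(p) = -2.357552, -p*log2(p) = 0.460010
  p = 20/41 = 0.487805: log2(p) = -1.035624, -p*log2(p) = 0.505182
  p = 13/41 = 0.317073: log2(p) = -1.657112, -p*log2(p) = 0.525426
H = 0.460010 + 0.505182 + 0.525426 = 1.490618

H = 1.4906 bits/symbol


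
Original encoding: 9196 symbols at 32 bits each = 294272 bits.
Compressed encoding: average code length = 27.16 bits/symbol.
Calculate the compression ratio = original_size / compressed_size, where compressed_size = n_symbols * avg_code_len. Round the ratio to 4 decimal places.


original_size = n_symbols * orig_bits = 9196 * 32 = 294272 bits
compressed_size = n_symbols * avg_code_len = 9196 * 27.16 = 249763.36 bits
ratio = original_size / compressed_size = 294272 / 249763.36 = 1.1782

Compression ratio = 1.1782


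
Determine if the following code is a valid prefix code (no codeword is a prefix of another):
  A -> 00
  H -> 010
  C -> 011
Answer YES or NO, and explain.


Checking each pair (does one codeword prefix another?):
  A='00' vs H='010': no prefix
  A='00' vs C='011': no prefix
  H='010' vs A='00': no prefix
  H='010' vs C='011': no prefix
  C='011' vs A='00': no prefix
  C='011' vs H='010': no prefix
No violation found over all pairs.

YES -- this is a valid prefix code. No codeword is a prefix of any other codeword.


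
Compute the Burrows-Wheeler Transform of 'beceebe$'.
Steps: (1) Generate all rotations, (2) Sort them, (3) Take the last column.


Rotations (sorted):
  0: $beceebe -> last char: e
  1: be$becee -> last char: e
  2: beceebe$ -> last char: $
  3: ceebe$be -> last char: e
  4: e$beceeb -> last char: b
  5: ebe$bece -> last char: e
  6: eceebe$b -> last char: b
  7: eebe$bec -> last char: c


BWT = ee$ebebc


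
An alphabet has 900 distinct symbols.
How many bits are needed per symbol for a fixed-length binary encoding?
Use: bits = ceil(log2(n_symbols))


log2(900) = 9.8138
Bracket: 2^9 = 512 < 900 <= 2^10 = 1024
So ceil(log2(900)) = 10

bits = ceil(log2(900)) = ceil(9.8138) = 10 bits
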